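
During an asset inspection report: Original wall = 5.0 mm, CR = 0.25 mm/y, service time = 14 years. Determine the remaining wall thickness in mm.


Remaining wall = original − CR × time
t = 5.0 − 0.25*14 = 5.0 − 3.5 = 1.5 mm

1.5 mm


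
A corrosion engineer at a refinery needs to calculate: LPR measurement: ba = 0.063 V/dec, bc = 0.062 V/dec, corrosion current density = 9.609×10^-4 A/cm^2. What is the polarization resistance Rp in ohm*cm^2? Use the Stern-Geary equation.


Apply the Stern-Geary equation: Rp = ba*bc / (2.303*icorr*(ba+bc))
ba*bc = 0.063*0.062 = 0.003906
ba+bc = 0.125; 2.303*icorr*(ba+bc) = 2.303*9.609×10^-4*0.125 = 2.7661909×10^-4
Rp = 0.003906 / 2.7661909×10^-4 = 14.1 ohm*cm^2

14.1 ohm*cm^2


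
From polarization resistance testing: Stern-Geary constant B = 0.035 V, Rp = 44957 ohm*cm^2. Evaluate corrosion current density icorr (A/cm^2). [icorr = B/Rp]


Apply the Stern-Geary relation: icorr = B / Rp
icorr = 0.035 / 44957 = 7.785×10^-7 A/cm^2

7.785×10^-7 A/cm^2


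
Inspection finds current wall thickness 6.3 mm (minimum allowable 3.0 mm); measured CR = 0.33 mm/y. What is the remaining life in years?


Apply the remaining-life relation: RL = (t_current − t_min) / CR
RL = (6.3 − 3.0) / 0.33 = 3.3 / 0.33 = 10.0 years

10.0 years


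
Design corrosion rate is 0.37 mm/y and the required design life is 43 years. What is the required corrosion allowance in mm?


Corrosion allowance = CR × design life
CA = 0.37 * 43 = 15.91 mm

15.91 mm


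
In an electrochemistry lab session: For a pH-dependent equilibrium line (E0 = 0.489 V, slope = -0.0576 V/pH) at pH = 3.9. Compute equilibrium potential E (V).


Apply the Pourbaix line equation: E = E0 + slope*pH
E = 0.489 + (-0.0576)*3.9 = 0.489 + (-0.22464) = 0.26436 V
Rounded to 4 decimal places: E = 0.2644 V

0.2644 V


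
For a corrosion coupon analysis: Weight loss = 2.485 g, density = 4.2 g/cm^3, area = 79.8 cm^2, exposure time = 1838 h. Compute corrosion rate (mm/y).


Apply the mm/y weight-loss relation: CR = 87600 * W / (D * A * T)
Numerator: 87600 * 2.485 = 217686.0
Denominator: 4.2 * 79.8 * 1838 = 616024.08
CR = 217686.0 / 616024.08 = 0.3534 mm/y

0.3534 mm/y


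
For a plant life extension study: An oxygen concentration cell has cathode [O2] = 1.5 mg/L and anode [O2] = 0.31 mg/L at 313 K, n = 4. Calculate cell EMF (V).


Apply the Nernst concentration-cell relation: E = (RT/nF)*ln(C_cathode/C_anode)
RT/nF = 8.314*313/(4*96485) = 0.00674271 V
ln(1.5/0.31) = 1.57665
E = 0.00674271 * 1.57665 = 0.01063 V

0.01063 V


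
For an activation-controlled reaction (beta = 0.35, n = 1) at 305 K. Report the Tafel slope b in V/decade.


Apply the Tafel slope relation: b = 2.303*R*T/(beta*n*F)
Numerator: 2.303 * 8.314 * 305 = 5839.88
Denominator: 0.35 * 1 * 96485 = 33769.75
b = 5839.88 / 33769.75 = 0.173 V/decade

0.173 V/decade


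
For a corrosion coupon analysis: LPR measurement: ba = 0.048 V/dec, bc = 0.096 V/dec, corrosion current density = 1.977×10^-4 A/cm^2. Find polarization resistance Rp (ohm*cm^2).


Apply the Stern-Geary equation: Rp = ba*bc / (2.303*icorr*(ba+bc))
ba*bc = 0.048*0.096 = 0.004608
ba+bc = 0.144; 2.303*icorr*(ba+bc) = 2.303*1.977×10^-4*0.144 = 6.5563646×10^-5
Rp = 0.004608 / 6.5563646×10^-5 = 70.28 ohm*cm^2

70.28 ohm*cm^2


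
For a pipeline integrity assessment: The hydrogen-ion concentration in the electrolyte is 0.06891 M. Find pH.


pH = −log10[H+]
pH = −log10(0.06891) = 1.16

1.16


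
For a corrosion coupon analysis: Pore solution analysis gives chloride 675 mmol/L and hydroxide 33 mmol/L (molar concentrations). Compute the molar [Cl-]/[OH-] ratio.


Threshold parameter = [Cl-] / [OH-] (molar basis; both in mmol/L, so units cancel)
Ratio = 675 / 33 = 20.45

20.45


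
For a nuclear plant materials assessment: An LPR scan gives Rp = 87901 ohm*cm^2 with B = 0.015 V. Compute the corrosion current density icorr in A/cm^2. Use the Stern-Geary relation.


Apply the Stern-Geary relation: icorr = B / Rp
icorr = 0.015 / 87901 = 1.706×10^-7 A/cm^2

1.706×10^-7 A/cm^2


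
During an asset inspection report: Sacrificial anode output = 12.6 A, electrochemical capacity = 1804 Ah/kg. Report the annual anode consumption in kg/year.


Annual consumption = current * hours per year / capacity
Rate = 12.6 * 8760 / 1804 = 61.2 kg/year

61.2 kg/year


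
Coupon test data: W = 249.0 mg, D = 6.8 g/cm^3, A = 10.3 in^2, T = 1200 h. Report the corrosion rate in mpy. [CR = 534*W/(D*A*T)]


Apply the mpy weight-loss relation: CR = 534 * W / (D * A * T)
Numerator: 534 * 249.0 = 132966.0
Denominator: 6.8 * 10.3 * 1200 = 84048.0
CR = 132966.0 / 84048.0 = 1.582 mpy

1.582 mpy


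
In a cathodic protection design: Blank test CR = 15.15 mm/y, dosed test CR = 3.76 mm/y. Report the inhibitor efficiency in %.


Apply the inhibitor-efficiency definition: IE = (CR_blank − CR_inh)/CR_blank × 100
IE = (15.15 − 3.76) / 15.15 × 100
IE = 11.39 / 15.15 × 100 = 75.2 %

75.2 %


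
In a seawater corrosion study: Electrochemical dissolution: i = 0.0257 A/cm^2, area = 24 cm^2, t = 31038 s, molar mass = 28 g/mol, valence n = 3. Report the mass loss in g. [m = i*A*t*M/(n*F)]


Apply Faraday's law: m = i*A*t*M / (n*F)
Total charge passed Q = i*A*t = 0.0257*24*31038 = 19144.2384 C
m = Q*M/(n*F) = 19144.2384*28/(3*96485) = 1.85189 g

1.85189 g


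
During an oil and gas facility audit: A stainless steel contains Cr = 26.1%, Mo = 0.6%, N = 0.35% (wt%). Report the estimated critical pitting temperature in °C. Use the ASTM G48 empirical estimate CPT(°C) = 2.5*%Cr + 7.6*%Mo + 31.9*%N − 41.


Apply the ASTM G48 empirical CPT estimate: CPT(°C) = 2.5*%Cr + 7.6*%Mo + 31.9*%N − 41
2.5*26.1 = 65.25; 7.6*0.6 = 4.56; 31.9*0.35 = 11.165
CPT = 65.25 + 4.56 + 11.165 − 41 = 39.975 °C
Rounded to 0.1 °C: CPT ≈ 40.0 °C

40.0 °C


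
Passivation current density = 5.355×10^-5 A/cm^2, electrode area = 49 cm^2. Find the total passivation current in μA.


I = i_pass * A, then convert A → μA (×10^6)
I = 5.355×10^-5 * 49 * 10^6 = 2623.95 μA

2623.95 μA


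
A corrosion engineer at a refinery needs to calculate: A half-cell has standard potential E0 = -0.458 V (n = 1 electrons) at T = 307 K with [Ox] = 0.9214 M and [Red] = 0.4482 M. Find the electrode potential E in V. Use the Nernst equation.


Apply the Nernst equation: E = E0 + (RT/nF)*ln([Ox]/[Red])
Step 1: RT/nF = 8.314*307/(1*96485) = 0.02645383 V
Step 2: [Ox]/[Red] = 0.9214/0.4482 = 2.055779
Step 3: ln(2.055779) = 0.720655
Step 4: correction = 0.02645383 * 0.720655 = 0.019 V
E = -0.458 + 0.019 = -0.439 V

-0.439 V


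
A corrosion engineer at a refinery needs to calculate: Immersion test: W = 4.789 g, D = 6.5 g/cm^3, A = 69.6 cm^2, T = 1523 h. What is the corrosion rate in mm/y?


Apply the mm/y weight-loss relation: CR = 87600 * W / (D * A * T)
Numerator: 87600 * 4.789 = 419516.4
Denominator: 6.5 * 69.6 * 1523 = 689005.2
CR = 419516.4 / 689005.2 = 0.608873 mm/y

0.608873 mm/y


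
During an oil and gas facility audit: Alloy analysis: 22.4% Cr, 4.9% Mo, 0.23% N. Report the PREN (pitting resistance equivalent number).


Apply the PREN formula: PREN = Cr + 3.3*Mo + 16*N
PREN = 22.4 + 3.3*4.9 + 16*0.23
PREN = 22.4 + 16.17 + 3.68 = 42.25

42.25


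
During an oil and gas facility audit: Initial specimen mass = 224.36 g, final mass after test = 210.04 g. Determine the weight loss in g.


Weight loss = initial − final
WL = 224.36 − 210.04 = 14.32 g

14.32 g


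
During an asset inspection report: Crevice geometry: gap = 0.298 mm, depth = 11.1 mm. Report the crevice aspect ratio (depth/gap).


Aspect ratio = depth / gap
Ratio = 11.1 / 0.298 = 37.2

37.2


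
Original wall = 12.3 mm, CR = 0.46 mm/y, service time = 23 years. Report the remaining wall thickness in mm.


Remaining wall = original − CR × time
t = 12.3 − 0.46*23 = 12.3 − 10.58 = 1.72 mm

1.72 mm


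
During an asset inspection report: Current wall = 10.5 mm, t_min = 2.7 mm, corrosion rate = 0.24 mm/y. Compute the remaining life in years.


Apply the remaining-life relation: RL = (t_current − t_min) / CR
RL = (10.5 − 2.7) / 0.24 = 7.8 / 0.24 = 32.5 years

32.5 years


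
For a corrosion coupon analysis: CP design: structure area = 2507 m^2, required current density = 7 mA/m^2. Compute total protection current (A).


I = area * current density, then convert mA → A (÷1000)
I = 2507 * 7 / 1000 = 17.55 A

17.55 A


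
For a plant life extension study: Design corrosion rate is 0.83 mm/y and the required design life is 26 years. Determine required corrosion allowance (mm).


Corrosion allowance = CR × design life
CA = 0.83 * 26 = 21.58 mm

21.58 mm


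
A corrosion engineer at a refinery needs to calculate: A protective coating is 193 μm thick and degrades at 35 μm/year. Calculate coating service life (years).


Service life = thickness / degradation rate
Life = 193 / 35 = 5.5 years

5.5 years


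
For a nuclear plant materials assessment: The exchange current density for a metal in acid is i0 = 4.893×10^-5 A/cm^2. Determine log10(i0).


i0 = 4.893×10^-5 A/cm^2
log10(i0) = -4.31

-4.31


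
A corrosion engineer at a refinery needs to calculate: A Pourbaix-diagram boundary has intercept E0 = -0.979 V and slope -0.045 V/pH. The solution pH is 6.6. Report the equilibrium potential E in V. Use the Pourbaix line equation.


Apply the Pourbaix line equation: E = E0 + slope*pH
E = -0.979 + (-0.045)*6.6 = -0.979 + (-0.297) = -1.276 V
Rounded to 3 decimal places: E = -1.276 V

-1.276 V


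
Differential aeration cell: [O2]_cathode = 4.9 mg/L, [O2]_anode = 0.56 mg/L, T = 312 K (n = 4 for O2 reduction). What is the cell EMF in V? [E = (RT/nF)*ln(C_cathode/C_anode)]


Apply the Nernst concentration-cell relation: E = (RT/nF)*ln(C_cathode/C_anode)
RT/nF = 8.314*312/(4*96485) = 0.00672117 V
ln(4.9/0.56) = 2.16905
E = 0.00672117 * 2.16905 = 0.01458 V

0.01458 V


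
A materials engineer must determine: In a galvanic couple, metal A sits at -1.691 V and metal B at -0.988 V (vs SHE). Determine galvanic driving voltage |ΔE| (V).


Driving voltage is the absolute potential difference.
|ΔE| = |-1.691 − (-0.988)| = 0.703 V

0.703 V


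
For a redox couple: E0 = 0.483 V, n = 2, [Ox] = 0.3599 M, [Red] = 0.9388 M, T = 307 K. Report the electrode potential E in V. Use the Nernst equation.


Apply the Nernst equation: E = E0 + (RT/nF)*ln([Ox]/[Red])
Step 1: RT/nF = 8.314*307/(2*96485) = 0.01322692 V
Step 2: [Ox]/[Red] = 0.3599/0.9388 = 0.383362
Step 3: ln(0.383362) = -0.958776
Step 4: correction = 0.01322692 * -0.958776 = -0.013 V
E = 0.483 + -0.013 = 0.47 V

0.47 V


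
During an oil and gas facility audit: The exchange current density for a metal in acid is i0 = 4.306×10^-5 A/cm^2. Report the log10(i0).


i0 = 4.306×10^-5 A/cm^2
log10(i0) = -4.366

-4.366


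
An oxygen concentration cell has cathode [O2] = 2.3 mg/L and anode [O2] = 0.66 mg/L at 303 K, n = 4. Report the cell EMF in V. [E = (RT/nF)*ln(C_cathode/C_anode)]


Apply the Nernst concentration-cell relation: E = (RT/nF)*ln(C_cathode/C_anode)
RT/nF = 8.314*303/(4*96485) = 0.00652729 V
ln(2.3/0.66) = 1.24842
E = 0.00652729 * 1.24842 = 0.00815 V

0.00815 V


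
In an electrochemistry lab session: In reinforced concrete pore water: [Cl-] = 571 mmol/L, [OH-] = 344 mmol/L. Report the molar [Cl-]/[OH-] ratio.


Threshold parameter = [Cl-] / [OH-] (molar basis; both in mmol/L, so units cancel)
Ratio = 571 / 344 = 1.66

1.66


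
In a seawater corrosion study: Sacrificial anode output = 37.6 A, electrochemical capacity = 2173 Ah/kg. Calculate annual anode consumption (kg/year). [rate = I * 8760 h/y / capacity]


Annual consumption = current * hours per year / capacity
Rate = 37.6 * 8760 / 2173 = 151.6 kg/year

151.6 kg/year


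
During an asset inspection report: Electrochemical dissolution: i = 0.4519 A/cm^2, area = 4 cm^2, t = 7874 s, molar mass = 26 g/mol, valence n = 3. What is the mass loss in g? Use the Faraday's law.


Apply Faraday's law: m = i*A*t*M / (n*F)
Total charge passed Q = i*A*t = 0.4519*4*7874 = 14233.0424 C
m = Q*M/(n*F) = 14233.0424*26/(3*96485) = 1.27847 g

1.27847 g


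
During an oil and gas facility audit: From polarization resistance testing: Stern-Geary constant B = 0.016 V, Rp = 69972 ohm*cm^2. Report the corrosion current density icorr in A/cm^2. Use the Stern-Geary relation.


Apply the Stern-Geary relation: icorr = B / Rp
icorr = 0.016 / 69972 = 2.287×10^-7 A/cm^2

2.287×10^-7 A/cm^2


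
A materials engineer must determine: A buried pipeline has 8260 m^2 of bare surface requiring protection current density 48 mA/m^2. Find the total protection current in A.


I = area * current density, then convert mA → A (÷1000)
I = 8260 * 48 / 1000 = 396.48 A

396.48 A


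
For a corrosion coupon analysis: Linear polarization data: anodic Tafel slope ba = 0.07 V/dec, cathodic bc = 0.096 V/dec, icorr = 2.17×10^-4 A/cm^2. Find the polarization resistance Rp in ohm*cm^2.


Apply the Stern-Geary equation: Rp = ba*bc / (2.303*icorr*(ba+bc))
ba*bc = 0.07*0.096 = 0.00672
ba+bc = 0.166; 2.303*icorr*(ba+bc) = 2.303*2.17×10^-4*0.166 = 8.2958666×10^-5
Rp = 0.00672 / 8.2958666×10^-5 = 81.0 ohm*cm^2

81.0 ohm*cm^2


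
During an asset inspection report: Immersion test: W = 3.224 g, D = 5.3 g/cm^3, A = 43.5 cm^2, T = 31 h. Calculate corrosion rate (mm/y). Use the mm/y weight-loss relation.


Apply the mm/y weight-loss relation: CR = 87600 * W / (D * A * T)
Numerator: 87600 * 3.224 = 282422.4
Denominator: 5.3 * 43.5 * 31 = 7147.05
CR = 282422.4 / 7147.05 = 39.51594 mm/y

39.51594 mm/y


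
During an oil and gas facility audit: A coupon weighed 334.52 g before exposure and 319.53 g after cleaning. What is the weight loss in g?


Weight loss = initial − final
WL = 334.52 − 319.53 = 14.99 g

14.99 g


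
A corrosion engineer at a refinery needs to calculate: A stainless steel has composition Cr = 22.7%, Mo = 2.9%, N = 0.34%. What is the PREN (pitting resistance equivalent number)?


Apply the PREN formula: PREN = Cr + 3.3*Mo + 16*N
PREN = 22.7 + 3.3*2.9 + 16*0.34
PREN = 22.7 + 9.57 + 5.44 = 37.71

37.71


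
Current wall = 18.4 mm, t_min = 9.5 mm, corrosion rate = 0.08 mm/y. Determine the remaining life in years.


Apply the remaining-life relation: RL = (t_current − t_min) / CR
RL = (18.4 − 9.5) / 0.08 = 8.9 / 0.08 = 111.3 years

111.3 years


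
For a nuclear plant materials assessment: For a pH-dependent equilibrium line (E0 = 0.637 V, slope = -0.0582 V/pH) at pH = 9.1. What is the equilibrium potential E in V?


Apply the Pourbaix line equation: E = E0 + slope*pH
E = 0.637 + (-0.0582)*9.1 = 0.637 + (-0.52962) = 0.10738 V
Rounded to 3 decimal places: E = 0.107 V

0.107 V


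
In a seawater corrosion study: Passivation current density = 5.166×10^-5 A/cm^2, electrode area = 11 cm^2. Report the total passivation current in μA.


I = i_pass * A, then convert A → μA (×10^6)
I = 5.166×10^-5 * 11 * 10^6 = 568.26 μA

568.26 μA


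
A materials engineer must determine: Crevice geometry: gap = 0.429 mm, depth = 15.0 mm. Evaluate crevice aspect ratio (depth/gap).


Aspect ratio = depth / gap
Ratio = 15.0 / 0.429 = 35.0

35.0


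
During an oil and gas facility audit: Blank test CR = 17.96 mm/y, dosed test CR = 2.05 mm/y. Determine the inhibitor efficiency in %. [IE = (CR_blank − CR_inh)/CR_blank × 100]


Apply the inhibitor-efficiency definition: IE = (CR_blank − CR_inh)/CR_blank × 100
IE = (17.96 − 2.05) / 17.96 × 100
IE = 15.91 / 17.96 × 100 = 88.6 %

88.6 %


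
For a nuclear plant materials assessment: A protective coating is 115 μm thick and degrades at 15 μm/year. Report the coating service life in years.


Service life = thickness / degradation rate
Life = 115 / 15 = 7.7 years

7.7 years


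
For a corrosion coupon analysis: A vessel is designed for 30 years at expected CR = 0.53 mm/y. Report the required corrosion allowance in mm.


Corrosion allowance = CR × design life
CA = 0.53 * 30 = 15.9 mm

15.9 mm


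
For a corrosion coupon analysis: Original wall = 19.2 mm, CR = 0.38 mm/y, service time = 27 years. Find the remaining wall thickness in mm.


Remaining wall = original − CR × time
t = 19.2 − 0.38*27 = 19.2 − 10.26 = 8.94 mm

8.94 mm


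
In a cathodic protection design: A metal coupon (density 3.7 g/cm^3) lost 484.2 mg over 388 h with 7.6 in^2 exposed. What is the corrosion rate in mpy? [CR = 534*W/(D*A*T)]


Apply the mpy weight-loss relation: CR = 534 * W / (D * A * T)
Numerator: 534 * 484.2 = 258562.8
Denominator: 3.7 * 7.6 * 388 = 10910.56
CR = 258562.8 / 10910.56 = 23.6984 mpy

23.6984 mpy


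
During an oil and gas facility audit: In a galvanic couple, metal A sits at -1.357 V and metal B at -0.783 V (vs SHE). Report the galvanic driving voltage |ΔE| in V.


Driving voltage is the absolute potential difference.
|ΔE| = |-1.357 − (-0.783)| = 0.574 V

0.574 V


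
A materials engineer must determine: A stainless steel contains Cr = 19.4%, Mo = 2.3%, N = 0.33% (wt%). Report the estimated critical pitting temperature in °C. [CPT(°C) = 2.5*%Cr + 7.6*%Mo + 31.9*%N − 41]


Apply the ASTM G48 empirical CPT estimate: CPT(°C) = 2.5*%Cr + 7.6*%Mo + 31.9*%N − 41
2.5*19.4 = 48.5; 7.6*2.3 = 17.48; 31.9*0.33 = 10.527
CPT = 48.5 + 17.48 + 10.527 − 41 = 35.507 °C
Rounded to 0.1 °C: CPT ≈ 35.5 °C

35.5 °C


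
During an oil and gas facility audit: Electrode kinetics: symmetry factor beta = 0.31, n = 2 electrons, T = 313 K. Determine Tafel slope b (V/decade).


Apply the Tafel slope relation: b = 2.303*R*T/(beta*n*F)
Numerator: 2.303 * 8.314 * 313 = 5993.06
Denominator: 0.31 * 2 * 96485 = 59820.7
b = 5993.06 / 59820.7 = 0.1 V/decade

0.1 V/decade


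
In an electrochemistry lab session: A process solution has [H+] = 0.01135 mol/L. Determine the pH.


pH = −log10[H+]
pH = −log10(0.01135) = 1.95

1.95


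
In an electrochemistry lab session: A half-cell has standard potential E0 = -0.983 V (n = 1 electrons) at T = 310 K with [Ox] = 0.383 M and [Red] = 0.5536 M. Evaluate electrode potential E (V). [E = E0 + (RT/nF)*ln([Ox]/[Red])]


Apply the Nernst equation: E = E0 + (RT/nF)*ln([Ox]/[Red])
Step 1: RT/nF = 8.314*310/(1*96485) = 0.02671234 V
Step 2: [Ox]/[Red] = 0.383/0.5536 = 0.691835
Step 3: ln(0.691835) = -0.368408
Step 4: correction = 0.02671234 * -0.368408 = -0.0098 V
E = -0.983 + -0.0098 = -0.9928 V

-0.9928 V


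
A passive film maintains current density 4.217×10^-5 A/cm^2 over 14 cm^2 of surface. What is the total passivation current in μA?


I = i_pass * A, then convert A → μA (×10^6)
I = 4.217×10^-5 * 14 * 10^6 = 590.38 μA

590.38 μA


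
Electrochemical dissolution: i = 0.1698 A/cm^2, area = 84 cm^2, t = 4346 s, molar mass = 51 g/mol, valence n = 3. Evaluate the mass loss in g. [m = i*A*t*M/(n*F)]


Apply Faraday's law: m = i*A*t*M / (n*F)
Total charge passed Q = i*A*t = 0.1698*84*4346 = 61987.8672 C
m = Q*M/(n*F) = 61987.8672*51/(3*96485) = 10.92184 g

10.92184 g


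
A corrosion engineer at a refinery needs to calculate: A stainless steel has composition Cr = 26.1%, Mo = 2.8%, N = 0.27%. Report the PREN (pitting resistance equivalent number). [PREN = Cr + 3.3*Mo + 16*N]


Apply the PREN formula: PREN = Cr + 3.3*Mo + 16*N
PREN = 26.1 + 3.3*2.8 + 16*0.27
PREN = 26.1 + 9.24 + 4.32 = 39.66

39.66


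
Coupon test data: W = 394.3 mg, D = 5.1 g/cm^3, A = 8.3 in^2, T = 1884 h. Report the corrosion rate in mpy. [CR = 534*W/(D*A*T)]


Apply the mpy weight-loss relation: CR = 534 * W / (D * A * T)
Numerator: 534 * 394.3 = 210556.2
Denominator: 5.1 * 8.3 * 1884 = 79749.72
CR = 210556.2 / 79749.72 = 2.64 mpy

2.64 mpy


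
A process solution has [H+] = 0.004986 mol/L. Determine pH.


pH = −log10[H+]
pH = −log10(0.004986) = 2.3

2.3


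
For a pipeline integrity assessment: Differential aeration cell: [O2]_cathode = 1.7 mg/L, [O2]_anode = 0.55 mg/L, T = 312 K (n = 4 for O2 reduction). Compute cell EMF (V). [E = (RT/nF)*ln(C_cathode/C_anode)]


Apply the Nernst concentration-cell relation: E = (RT/nF)*ln(C_cathode/C_anode)
RT/nF = 8.314*312/(4*96485) = 0.00672117 V
ln(1.7/0.55) = 1.12847
E = 0.00672117 * 1.12847 = 0.00758 V

0.00758 V


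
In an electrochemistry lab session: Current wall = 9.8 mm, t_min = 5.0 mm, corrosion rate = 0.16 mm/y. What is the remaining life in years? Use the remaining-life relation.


Apply the remaining-life relation: RL = (t_current − t_min) / CR
RL = (9.8 − 5.0) / 0.16 = 4.8 / 0.16 = 30.0 years

30.0 years


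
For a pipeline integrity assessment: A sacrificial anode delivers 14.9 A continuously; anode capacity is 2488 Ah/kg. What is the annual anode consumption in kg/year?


Annual consumption = current * hours per year / capacity
Rate = 14.9 * 8760 / 2488 = 52.5 kg/year

52.5 kg/year


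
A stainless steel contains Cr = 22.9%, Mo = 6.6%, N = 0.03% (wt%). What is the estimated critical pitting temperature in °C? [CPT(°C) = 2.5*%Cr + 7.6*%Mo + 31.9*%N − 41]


Apply the ASTM G48 empirical CPT estimate: CPT(°C) = 2.5*%Cr + 7.6*%Mo + 31.9*%N − 41
2.5*22.9 = 57.25; 7.6*6.6 = 50.16; 31.9*0.03 = 0.957
CPT = 57.25 + 50.16 + 0.957 − 41 = 67.367 °C
Rounded to 0.1 °C: CPT ≈ 67.4 °C

67.4 °C


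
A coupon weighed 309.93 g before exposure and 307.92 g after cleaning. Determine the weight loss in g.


Weight loss = initial − final
WL = 309.93 − 307.92 = 2.01 g

2.01 g


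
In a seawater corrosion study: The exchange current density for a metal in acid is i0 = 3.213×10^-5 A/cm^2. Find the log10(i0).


i0 = 3.213×10^-5 A/cm^2
log10(i0) = -4.493

-4.493


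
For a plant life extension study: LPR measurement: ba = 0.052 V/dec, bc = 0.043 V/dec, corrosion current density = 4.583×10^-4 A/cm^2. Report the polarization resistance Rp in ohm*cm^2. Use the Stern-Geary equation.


Apply the Stern-Geary equation: Rp = ba*bc / (2.303*icorr*(ba+bc))
ba*bc = 0.052*0.043 = 0.002236
ba+bc = 0.095; 2.303*icorr*(ba+bc) = 2.303*4.583×10^-4*0.095 = 1.0026917×10^-4
Rp = 0.002236 / 1.0026917×10^-4 = 22.3 ohm*cm^2

22.3 ohm*cm^2


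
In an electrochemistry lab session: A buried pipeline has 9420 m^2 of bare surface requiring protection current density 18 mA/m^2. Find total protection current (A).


I = area * current density, then convert mA → A (÷1000)
I = 9420 * 18 / 1000 = 169.56 A

169.56 A


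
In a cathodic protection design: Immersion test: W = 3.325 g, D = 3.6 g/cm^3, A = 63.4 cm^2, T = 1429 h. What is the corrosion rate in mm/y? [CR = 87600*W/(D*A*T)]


Apply the mm/y weight-loss relation: CR = 87600 * W / (D * A * T)
Numerator: 87600 * 3.325 = 291270.0
Denominator: 3.6 * 63.4 * 1429 = 326154.96
CR = 291270.0 / 326154.96 = 0.893 mm/y

0.893 mm/y


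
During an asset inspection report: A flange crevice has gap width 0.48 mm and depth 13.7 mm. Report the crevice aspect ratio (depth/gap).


Aspect ratio = depth / gap
Ratio = 13.7 / 0.48 = 28.5

28.5


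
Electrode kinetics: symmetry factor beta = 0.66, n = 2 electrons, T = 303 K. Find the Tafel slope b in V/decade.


Apply the Tafel slope relation: b = 2.303*R*T/(beta*n*F)
Numerator: 2.303 * 8.314 * 303 = 5801.58
Denominator: 0.66 * 2 * 96485 = 127360.2
b = 5801.58 / 127360.2 = 0.046 V/decade

0.046 V/decade


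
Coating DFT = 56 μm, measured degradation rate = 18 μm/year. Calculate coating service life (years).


Service life = thickness / degradation rate
Life = 56 / 18 = 3.1 years

3.1 years


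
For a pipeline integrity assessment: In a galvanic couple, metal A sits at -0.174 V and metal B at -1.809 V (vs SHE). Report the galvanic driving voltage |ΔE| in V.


Driving voltage is the absolute potential difference.
|ΔE| = |-0.174 − (-1.809)| = 1.635 V

1.635 V


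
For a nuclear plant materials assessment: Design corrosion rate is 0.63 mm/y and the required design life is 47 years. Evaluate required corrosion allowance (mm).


Corrosion allowance = CR × design life
CA = 0.63 * 47 = 29.61 mm

29.61 mm


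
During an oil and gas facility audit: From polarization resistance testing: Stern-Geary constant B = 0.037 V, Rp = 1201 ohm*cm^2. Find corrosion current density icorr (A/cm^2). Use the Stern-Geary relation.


Apply the Stern-Geary relation: icorr = B / Rp
icorr = 0.037 / 1201 = 3.081×10^-5 A/cm^2

3.081×10^-5 A/cm^2


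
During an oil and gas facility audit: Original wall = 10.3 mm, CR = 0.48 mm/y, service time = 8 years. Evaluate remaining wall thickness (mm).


Remaining wall = original − CR × time
t = 10.3 − 0.48*8 = 10.3 − 3.84 = 6.46 mm

6.46 mm


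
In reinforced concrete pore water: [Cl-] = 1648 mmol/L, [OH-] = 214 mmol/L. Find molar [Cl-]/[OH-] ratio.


Threshold parameter = [Cl-] / [OH-] (molar basis; both in mmol/L, so units cancel)
Ratio = 1648 / 214 = 7.7

7.7


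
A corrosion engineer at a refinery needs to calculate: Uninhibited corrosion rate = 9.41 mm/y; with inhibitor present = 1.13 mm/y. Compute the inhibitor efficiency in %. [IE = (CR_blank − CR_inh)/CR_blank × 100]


Apply the inhibitor-efficiency definition: IE = (CR_blank − CR_inh)/CR_blank × 100
IE = (9.41 − 1.13) / 9.41 × 100
IE = 8.28 / 9.41 × 100 = 88.0 %

88.0 %


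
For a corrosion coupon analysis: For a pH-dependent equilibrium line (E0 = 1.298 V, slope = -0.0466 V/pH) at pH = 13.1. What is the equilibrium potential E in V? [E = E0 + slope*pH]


Apply the Pourbaix line equation: E = E0 + slope*pH
E = 1.298 + (-0.0466)*13.1 = 1.298 + (-0.61046) = 0.68754 V
Rounded to 4 decimal places: E = 0.6875 V

0.6875 V


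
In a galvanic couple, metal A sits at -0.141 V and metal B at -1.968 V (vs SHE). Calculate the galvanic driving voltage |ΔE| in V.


Driving voltage is the absolute potential difference.
|ΔE| = |-0.141 − (-1.968)| = 1.827 V

1.827 V


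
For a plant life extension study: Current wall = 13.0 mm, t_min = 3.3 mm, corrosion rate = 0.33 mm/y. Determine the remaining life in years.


Apply the remaining-life relation: RL = (t_current − t_min) / CR
RL = (13.0 − 3.3) / 0.33 = 9.7 / 0.33 = 29.4 years

29.4 years


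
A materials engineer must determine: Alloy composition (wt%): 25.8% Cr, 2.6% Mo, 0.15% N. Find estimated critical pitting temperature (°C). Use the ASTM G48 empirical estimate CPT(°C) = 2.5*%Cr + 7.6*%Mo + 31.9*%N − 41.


Apply the ASTM G48 empirical CPT estimate: CPT(°C) = 2.5*%Cr + 7.6*%Mo + 31.9*%N − 41
2.5*25.8 = 64.5; 7.6*2.6 = 19.76; 31.9*0.15 = 4.785
CPT = 64.5 + 19.76 + 4.785 − 41 = 48.045 °C
Rounded to 0.1 °C: CPT ≈ 48.0 °C

48.0 °C


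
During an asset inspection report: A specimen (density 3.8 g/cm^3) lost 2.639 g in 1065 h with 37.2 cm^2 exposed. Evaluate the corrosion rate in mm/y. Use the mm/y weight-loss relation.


Apply the mm/y weight-loss relation: CR = 87600 * W / (D * A * T)
Numerator: 87600 * 2.639 = 231176.4
Denominator: 3.8 * 37.2 * 1065 = 150548.4
CR = 231176.4 / 150548.4 = 1.5356 mm/y

1.5356 mm/y


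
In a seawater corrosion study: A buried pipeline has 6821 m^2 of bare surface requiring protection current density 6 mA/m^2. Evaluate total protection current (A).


I = area * current density, then convert mA → A (÷1000)
I = 6821 * 6 / 1000 = 40.93 A

40.93 A


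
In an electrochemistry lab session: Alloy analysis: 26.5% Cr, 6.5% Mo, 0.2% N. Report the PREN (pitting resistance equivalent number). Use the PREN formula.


Apply the PREN formula: PREN = Cr + 3.3*Mo + 16*N
PREN = 26.5 + 3.3*6.5 + 16*0.2
PREN = 26.5 + 21.45 + 3.2 = 51.15

51.15


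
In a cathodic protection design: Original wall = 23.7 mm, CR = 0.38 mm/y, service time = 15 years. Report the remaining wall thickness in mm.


Remaining wall = original − CR × time
t = 23.7 − 0.38*15 = 23.7 − 5.7 = 18.0 mm

18.0 mm


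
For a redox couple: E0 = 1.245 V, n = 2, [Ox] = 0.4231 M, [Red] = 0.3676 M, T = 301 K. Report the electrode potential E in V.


Apply the Nernst equation: E = E0 + (RT/nF)*ln([Ox]/[Red])
Step 1: RT/nF = 8.314*301/(2*96485) = 0.01296841 V
Step 2: [Ox]/[Red] = 0.4231/0.3676 = 1.150979
Step 3: ln(1.150979) = 0.140613
Step 4: correction = 0.01296841 * 0.140613 = 0.002 V
E = 1.245 + 0.002 = 1.247 V

1.247 V


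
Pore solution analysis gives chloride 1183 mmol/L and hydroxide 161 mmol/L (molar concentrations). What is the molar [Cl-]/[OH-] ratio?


Threshold parameter = [Cl-] / [OH-] (molar basis; both in mmol/L, so units cancel)
Ratio = 1183 / 161 = 7.35

7.35


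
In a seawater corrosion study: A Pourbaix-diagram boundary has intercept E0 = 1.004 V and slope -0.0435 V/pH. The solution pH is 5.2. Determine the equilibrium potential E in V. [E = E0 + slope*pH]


Apply the Pourbaix line equation: E = E0 + slope*pH
E = 1.004 + (-0.0435)*5.2 = 1.004 + (-0.2262) = 0.7778 V
Rounded to 4 decimal places: E = 0.7778 V

0.7778 V


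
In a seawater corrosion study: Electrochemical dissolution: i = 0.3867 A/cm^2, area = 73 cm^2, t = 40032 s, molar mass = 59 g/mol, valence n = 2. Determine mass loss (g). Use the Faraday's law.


Apply Faraday's law: m = i*A*t*M / (n*F)
Total charge passed Q = i*A*t = 0.3867*73*40032 = 1130067.3312 C
m = Q*M/(n*F) = 1130067.3312*59/(2*96485) = 345.515 g

345.515 g


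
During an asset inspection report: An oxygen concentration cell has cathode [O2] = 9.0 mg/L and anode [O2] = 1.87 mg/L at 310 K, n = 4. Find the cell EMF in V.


Apply the Nernst concentration-cell relation: E = (RT/nF)*ln(C_cathode/C_anode)
RT/nF = 8.314*310/(4*96485) = 0.00667808 V
ln(9.0/1.87) = 1.57129
E = 0.00667808 * 1.57129 = 0.01049 V

0.01049 V


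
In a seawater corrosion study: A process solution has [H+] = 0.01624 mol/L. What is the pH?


pH = −log10[H+]
pH = −log10(0.01624) = 1.79

1.79


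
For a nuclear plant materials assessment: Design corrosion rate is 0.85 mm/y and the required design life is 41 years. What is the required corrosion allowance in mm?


Corrosion allowance = CR × design life
CA = 0.85 * 41 = 34.85 mm

34.85 mm


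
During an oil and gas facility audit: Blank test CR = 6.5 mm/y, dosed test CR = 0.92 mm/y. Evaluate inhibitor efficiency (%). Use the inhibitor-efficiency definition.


Apply the inhibitor-efficiency definition: IE = (CR_blank − CR_inh)/CR_blank × 100
IE = (6.5 − 0.92) / 6.5 × 100
IE = 5.58 / 6.5 × 100 = 85.8 %

85.8 %


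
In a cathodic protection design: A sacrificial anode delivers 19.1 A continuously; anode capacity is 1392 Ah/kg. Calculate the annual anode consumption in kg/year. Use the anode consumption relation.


Annual consumption = current * hours per year / capacity
Rate = 19.1 * 8760 / 1392 = 120.2 kg/year

120.2 kg/year


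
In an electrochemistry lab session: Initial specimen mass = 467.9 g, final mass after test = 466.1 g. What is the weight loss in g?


Weight loss = initial − final
WL = 467.9 − 466.1 = 1.8 g

1.8 g


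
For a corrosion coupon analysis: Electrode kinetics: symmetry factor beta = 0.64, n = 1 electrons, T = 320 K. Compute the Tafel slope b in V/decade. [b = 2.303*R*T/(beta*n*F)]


Apply the Tafel slope relation: b = 2.303*R*T/(beta*n*F)
Numerator: 2.303 * 8.314 * 320 = 6127.09
Denominator: 0.64 * 1 * 96485 = 61750.4
b = 6127.09 / 61750.4 = 0.099 V/decade

0.099 V/decade


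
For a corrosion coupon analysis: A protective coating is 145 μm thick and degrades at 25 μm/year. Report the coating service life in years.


Service life = thickness / degradation rate
Life = 145 / 25 = 5.8 years

5.8 years


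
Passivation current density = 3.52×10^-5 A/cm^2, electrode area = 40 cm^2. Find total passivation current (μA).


I = i_pass * A, then convert A → μA (×10^6)
I = 3.52×10^-5 * 40 * 10^6 = 1408.0 μA

1408.0 μA


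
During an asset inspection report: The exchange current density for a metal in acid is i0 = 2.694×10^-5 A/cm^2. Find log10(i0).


i0 = 2.694×10^-5 A/cm^2
log10(i0) = -4.57

-4.57


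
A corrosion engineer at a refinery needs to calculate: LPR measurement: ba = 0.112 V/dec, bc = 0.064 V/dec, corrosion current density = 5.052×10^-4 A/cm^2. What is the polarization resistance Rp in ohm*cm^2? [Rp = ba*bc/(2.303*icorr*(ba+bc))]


Apply the Stern-Geary equation: Rp = ba*bc / (2.303*icorr*(ba+bc))
ba*bc = 0.112*0.064 = 0.007168
ba+bc = 0.176; 2.303*icorr*(ba+bc) = 2.303*5.052×10^-4*0.176 = 2.0477171×10^-4
Rp = 0.007168 / 2.0477171×10^-4 = 35.0 ohm*cm^2

35.0 ohm*cm^2


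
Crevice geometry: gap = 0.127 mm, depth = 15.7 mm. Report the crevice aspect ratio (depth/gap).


Aspect ratio = depth / gap
Ratio = 15.7 / 0.127 = 123.6

123.6


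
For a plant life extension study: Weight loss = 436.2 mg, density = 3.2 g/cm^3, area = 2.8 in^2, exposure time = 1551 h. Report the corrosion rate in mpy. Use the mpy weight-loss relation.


Apply the mpy weight-loss relation: CR = 534 * W / (D * A * T)
Numerator: 534 * 436.2 = 232930.8
Denominator: 3.2 * 2.8 * 1551 = 13896.96
CR = 232930.8 / 13896.96 = 16.76128 mpy

16.76128 mpy


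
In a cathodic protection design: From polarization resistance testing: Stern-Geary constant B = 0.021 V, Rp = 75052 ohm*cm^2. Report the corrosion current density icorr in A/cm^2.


Apply the Stern-Geary relation: icorr = B / Rp
icorr = 0.021 / 75052 = 2.798×10^-7 A/cm^2

2.798×10^-7 A/cm^2


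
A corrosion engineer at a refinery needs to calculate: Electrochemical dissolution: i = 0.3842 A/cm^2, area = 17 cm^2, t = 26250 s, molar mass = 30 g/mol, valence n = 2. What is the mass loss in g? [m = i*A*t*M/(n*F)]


Apply Faraday's law: m = i*A*t*M / (n*F)
Total charge passed Q = i*A*t = 0.3842*17*26250 = 171449.25 C
m = Q*M/(n*F) = 171449.25*30/(2*96485) = 26.654 g

26.654 g


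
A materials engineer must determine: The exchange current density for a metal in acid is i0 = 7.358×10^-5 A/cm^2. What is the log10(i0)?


i0 = 7.358×10^-5 A/cm^2
log10(i0) = -4.133

-4.133


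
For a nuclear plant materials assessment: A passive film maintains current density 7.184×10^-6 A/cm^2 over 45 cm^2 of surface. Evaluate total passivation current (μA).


I = i_pass * A, then convert A → μA (×10^6)
I = 7.184×10^-6 * 45 * 10^6 = 323.28 μA

323.28 μA


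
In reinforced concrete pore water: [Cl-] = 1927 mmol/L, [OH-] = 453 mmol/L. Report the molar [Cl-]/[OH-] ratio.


Threshold parameter = [Cl-] / [OH-] (molar basis; both in mmol/L, so units cancel)
Ratio = 1927 / 453 = 4.25

4.25


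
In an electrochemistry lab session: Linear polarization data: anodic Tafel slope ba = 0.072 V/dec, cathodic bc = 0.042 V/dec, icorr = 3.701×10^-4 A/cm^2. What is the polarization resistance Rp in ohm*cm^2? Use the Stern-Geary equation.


Apply the Stern-Geary equation: Rp = ba*bc / (2.303*icorr*(ba+bc))
ba*bc = 0.072*0.042 = 0.003024
ba+bc = 0.114; 2.303*icorr*(ba+bc) = 2.303*3.701×10^-4*0.114 = 9.7166794×10^-5
Rp = 0.003024 / 9.7166794×10^-5 = 31.1 ohm*cm^2

31.1 ohm*cm^2


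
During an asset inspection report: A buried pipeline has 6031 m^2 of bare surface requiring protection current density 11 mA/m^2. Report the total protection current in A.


I = area * current density, then convert mA → A (÷1000)
I = 6031 * 11 / 1000 = 66.34 A

66.34 A


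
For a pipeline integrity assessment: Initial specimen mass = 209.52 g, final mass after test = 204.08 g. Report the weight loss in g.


Weight loss = initial − final
WL = 209.52 − 204.08 = 5.44 g

5.44 g


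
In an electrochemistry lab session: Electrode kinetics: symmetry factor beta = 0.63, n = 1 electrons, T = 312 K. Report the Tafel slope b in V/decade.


Apply the Tafel slope relation: b = 2.303*R*T/(beta*n*F)
Numerator: 2.303 * 8.314 * 312 = 5973.91
Denominator: 0.63 * 1 * 96485 = 60785.55
b = 5973.91 / 60785.55 = 0.098 V/decade

0.098 V/decade


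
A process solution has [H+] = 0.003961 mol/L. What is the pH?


pH = −log10[H+]
pH = −log10(0.003961) = 2.4

2.4


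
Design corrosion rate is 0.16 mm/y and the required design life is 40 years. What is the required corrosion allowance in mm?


Corrosion allowance = CR × design life
CA = 0.16 * 40 = 6.4 mm

6.4 mm


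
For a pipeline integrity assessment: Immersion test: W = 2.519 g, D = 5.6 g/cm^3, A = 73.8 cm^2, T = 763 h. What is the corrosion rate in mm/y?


Apply the mm/y weight-loss relation: CR = 87600 * W / (D * A * T)
Numerator: 87600 * 2.519 = 220664.4
Denominator: 5.6 * 73.8 * 763 = 315332.64
CR = 220664.4 / 315332.64 = 0.699783 mm/y

0.699783 mm/y


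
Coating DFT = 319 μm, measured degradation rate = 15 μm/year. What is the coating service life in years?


Service life = thickness / degradation rate
Life = 319 / 15 = 21.3 years

21.3 years


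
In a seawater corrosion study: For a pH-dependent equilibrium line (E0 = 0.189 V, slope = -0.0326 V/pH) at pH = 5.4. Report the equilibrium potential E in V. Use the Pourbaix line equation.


Apply the Pourbaix line equation: E = E0 + slope*pH
E = 0.189 + (-0.0326)*5.4 = 0.189 + (-0.17604) = 0.01296 V
Rounded to 3 decimal places: E = 0.013 V

0.013 V


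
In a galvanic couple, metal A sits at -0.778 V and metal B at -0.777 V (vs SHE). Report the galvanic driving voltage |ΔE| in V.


Driving voltage is the absolute potential difference.
|ΔE| = |-0.778 − (-0.777)| = 0.001 V

0.001 V


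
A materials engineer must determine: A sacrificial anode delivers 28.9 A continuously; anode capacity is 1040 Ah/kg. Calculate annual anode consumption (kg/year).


Annual consumption = current * hours per year / capacity
Rate = 28.9 * 8760 / 1040 = 243.4 kg/year

243.4 kg/year


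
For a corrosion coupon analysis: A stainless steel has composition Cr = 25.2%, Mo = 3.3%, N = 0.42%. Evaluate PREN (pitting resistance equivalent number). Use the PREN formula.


Apply the PREN formula: PREN = Cr + 3.3*Mo + 16*N
PREN = 25.2 + 3.3*3.3 + 16*0.42
PREN = 25.2 + 10.89 + 6.72 = 42.81

42.81


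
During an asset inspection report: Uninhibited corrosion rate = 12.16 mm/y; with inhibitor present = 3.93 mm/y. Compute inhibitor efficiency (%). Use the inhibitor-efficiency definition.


Apply the inhibitor-efficiency definition: IE = (CR_blank − CR_inh)/CR_blank × 100
IE = (12.16 − 3.93) / 12.16 × 100
IE = 8.23 / 12.16 × 100 = 67.7 %

67.7 %


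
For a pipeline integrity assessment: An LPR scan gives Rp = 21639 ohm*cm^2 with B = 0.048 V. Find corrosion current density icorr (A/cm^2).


Apply the Stern-Geary relation: icorr = B / Rp
icorr = 0.048 / 21639 = 2.218×10^-6 A/cm^2

2.218×10^-6 A/cm^2


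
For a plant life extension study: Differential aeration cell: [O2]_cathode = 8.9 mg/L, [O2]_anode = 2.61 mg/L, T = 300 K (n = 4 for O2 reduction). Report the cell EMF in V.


Apply the Nernst concentration-cell relation: E = (RT/nF)*ln(C_cathode/C_anode)
RT/nF = 8.314*300/(4*96485) = 0.00646266 V
ln(8.9/2.61) = 1.2267
E = 0.00646266 * 1.2267 = 0.00793 V

0.00793 V


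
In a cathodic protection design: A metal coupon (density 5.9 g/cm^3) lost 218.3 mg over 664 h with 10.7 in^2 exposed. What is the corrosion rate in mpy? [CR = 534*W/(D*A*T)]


Apply the mpy weight-loss relation: CR = 534 * W / (D * A * T)
Numerator: 534 * 218.3 = 116572.2
Denominator: 5.9 * 10.7 * 664 = 41918.32
CR = 116572.2 / 41918.32 = 2.781 mpy

2.781 mpy


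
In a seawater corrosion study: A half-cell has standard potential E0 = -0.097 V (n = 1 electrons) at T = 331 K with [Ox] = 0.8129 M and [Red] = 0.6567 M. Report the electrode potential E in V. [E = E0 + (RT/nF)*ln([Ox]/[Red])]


Apply the Nernst equation: E = E0 + (RT/nF)*ln([Ox]/[Red])
Step 1: RT/nF = 8.314*331/(1*96485) = 0.02852188 V
Step 2: [Ox]/[Red] = 0.8129/0.6567 = 1.237856
Step 3: ln(1.237856) = 0.213381
Step 4: correction = 0.02852188 * 0.213381 = 0.006 V
E = -0.097 + 0.006 = -0.091 V

-0.091 V


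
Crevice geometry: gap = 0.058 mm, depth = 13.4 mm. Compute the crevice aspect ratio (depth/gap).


Aspect ratio = depth / gap
Ratio = 13.4 / 0.058 = 231.0

231.0
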